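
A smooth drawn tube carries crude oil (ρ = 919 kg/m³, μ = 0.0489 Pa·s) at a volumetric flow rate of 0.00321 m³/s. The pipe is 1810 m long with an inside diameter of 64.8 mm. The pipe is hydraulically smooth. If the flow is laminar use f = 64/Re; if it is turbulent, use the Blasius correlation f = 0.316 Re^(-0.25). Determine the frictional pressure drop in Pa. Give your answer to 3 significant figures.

ΔP ≈ 657000 Pa

Cross-sectional area A = πD²/4 = π(0.0648)²/4 = 0.003298 m²; mean velocity V = Q/A = 0.00321/0.003298 = 0.9733 m/s.
Reynolds number Re = ρVD/μ = 919 · 0.9733 · 0.0648 / 0.0489 = 1185.
Re < 2300 → laminar flow, so f = 64/Re = 64/1185 = 0.05399 (the turbulent correlation is not needed).
Darcy-Weisbach: ΔP = f(L/D)(ρV²/2) = 0.05399·(1810/0.0648)·(919·0.9733²/2) = 0.05399·2.793e+04·435.3 = 6.565e+05 Pa.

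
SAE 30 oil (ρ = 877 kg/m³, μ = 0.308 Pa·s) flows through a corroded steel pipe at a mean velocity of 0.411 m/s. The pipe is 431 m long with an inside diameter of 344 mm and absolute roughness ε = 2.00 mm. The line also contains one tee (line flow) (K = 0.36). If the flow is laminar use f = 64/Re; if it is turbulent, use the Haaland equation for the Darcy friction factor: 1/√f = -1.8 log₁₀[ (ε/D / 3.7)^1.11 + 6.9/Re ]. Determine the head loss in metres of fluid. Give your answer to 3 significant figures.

Reynolds number Re = ρVD/μ = 877 · 0.411 · 0.344 / 0.308 = 402.6.
Re < 2300 → laminar flow, so f = 64/Re = 64/402.6 = 0.159 (the turbulent correlation is not needed).
Total minor-loss coefficient ΣK = 1·0.36 = 0.36.
ΔP = [f·L/D + ΣK]·(ρV²/2) = [0.159·431/0.344 + 0.36]·(877·0.411²/2) = [199.2 + 0.36]·74.07 = 1.478e+04 Pa.
Head loss h_f = ΔP/(ρg) = 1.478e+04/(877·9.81) = 1.72 m.

h_f ≈ 1.72 m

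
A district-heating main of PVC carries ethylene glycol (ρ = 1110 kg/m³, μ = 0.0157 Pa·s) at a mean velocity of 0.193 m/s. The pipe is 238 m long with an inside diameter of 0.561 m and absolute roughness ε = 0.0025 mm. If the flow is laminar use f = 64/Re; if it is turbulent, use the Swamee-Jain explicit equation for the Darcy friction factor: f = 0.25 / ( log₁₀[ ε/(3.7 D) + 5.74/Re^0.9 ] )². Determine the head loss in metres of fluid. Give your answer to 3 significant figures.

Reynolds number Re = ρVD/μ = 1110 · 0.193 · 0.561 / 0.0157 = 7655.
Re > 4000 → turbulent. Relative roughness ε/D = 2.5e-06/0.561 = 4.46e-06. Swamee-Jain: f = 0.25/(log₁₀[4.46e-06/3.7 + 5.74/7655^0.9])² = 0.25/(log₁₀[1.2e-06 + 0.00183])² = 0.25/(-2.736)² = 0.03339.
Darcy-Weisbach: ΔP = f(L/D)(ρV²/2) = 0.03339·(238/0.561)·(1110·0.193²/2) = 0.03339·424.2·20.67 = 292.8 Pa.
Head loss h_f = ΔP/(ρg) = 292.8/(1110·9.81) = 0.0269 m.

h_f ≈ 0.0269 m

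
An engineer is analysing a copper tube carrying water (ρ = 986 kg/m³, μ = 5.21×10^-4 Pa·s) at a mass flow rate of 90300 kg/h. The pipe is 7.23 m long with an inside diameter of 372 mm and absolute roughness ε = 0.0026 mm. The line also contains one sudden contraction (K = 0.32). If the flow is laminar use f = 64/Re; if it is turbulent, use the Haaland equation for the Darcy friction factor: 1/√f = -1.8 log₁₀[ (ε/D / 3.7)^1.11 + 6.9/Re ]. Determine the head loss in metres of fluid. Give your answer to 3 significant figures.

ṁ = 90300 kg/h = 90300/3600 = 25.08 kg/s.
A = πD²/4 = π(0.372)²/4 = 0.1087 m²; mean velocity V = ṁ/(ρA) = 25.08/(986 · 0.1087) = 0.2341 m/s.
Reynolds number Re = ρVD/μ = 986 · 0.2341 · 0.372 / 0.000521 = 1.648e+05.
Re > 4000 → turbulent. Relative roughness ε/D = 2.6e-06/0.372 = 6.99e-06. Haaland: 1/√f = -1.8 log₁₀[(6.99e-06/3.7)^1.11 + 6.9/1.648e+05] = -1.8 log₁₀[4.43e-07 + 4.19e-05] = 7.872, so f = 0.01614.
Total minor-loss coefficient ΣK = 1·0.32 = 0.32.
ΔP = [f·L/D + ΣK]·(ρV²/2) = [0.01614·7.23/0.372 + 0.32]·(986·0.2341²/2) = [0.3136 + 0.32]·27.01 = 17.11 Pa.
Head loss h_f = ΔP/(ρg) = 17.11/(986·9.81) = 0.00177 m.

h_f ≈ 0.00177 m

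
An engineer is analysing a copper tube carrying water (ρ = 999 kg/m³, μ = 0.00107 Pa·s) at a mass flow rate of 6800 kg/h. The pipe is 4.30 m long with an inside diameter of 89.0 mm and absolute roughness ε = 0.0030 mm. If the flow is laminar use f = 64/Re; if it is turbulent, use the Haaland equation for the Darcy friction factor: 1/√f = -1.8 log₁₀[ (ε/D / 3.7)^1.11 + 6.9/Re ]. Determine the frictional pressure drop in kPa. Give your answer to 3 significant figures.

ΔP ≈ 0.0543 kPa

ṁ = 6800 kg/h = 6800/3600 = 1.889 kg/s.
A = πD²/4 = π(0.089)²/4 = 0.006221 m²; mean velocity V = ṁ/(ρA) = 1.889/(999 · 0.006221) = 0.3039 m/s.
Reynolds number Re = ρVD/μ = 999 · 0.3039 · 0.089 / 0.00107 = 2.525e+04.
Re > 4000 → turbulent. Relative roughness ε/D = 3e-06/0.089 = 3.37e-05. Haaland: 1/√f = -1.8 log₁₀[(3.37e-05/3.7)^1.11 + 6.9/2.525e+04] = -1.8 log₁₀[2.54e-06 + 0.000273] = 6.407, so f = 0.02436.
Darcy-Weisbach: ΔP = f(L/D)(ρV²/2) = 0.02436·(4.3/0.089)·(999·0.3039²/2) = 0.02436·48.31·46.14 = 54.3 Pa.
ΔP = 54.3 Pa = 0.0543 kPa.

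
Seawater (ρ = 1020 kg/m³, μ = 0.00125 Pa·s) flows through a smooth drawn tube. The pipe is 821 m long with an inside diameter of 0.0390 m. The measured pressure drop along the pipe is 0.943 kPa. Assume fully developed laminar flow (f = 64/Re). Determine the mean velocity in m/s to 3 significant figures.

For laminar flow, f = 64/Re with Re = ρVD/μ, so Darcy-Weisbach reduces to ΔP = 32μLV/D². Solving for V: V = ΔP·D²/(32μL) = 943·(0.039)²/(32·0.00125·821) = 0.04368 m/s.
Check: Re = ρVD/μ = 1020·0.04368·0.039/0.00125 = 1390 < 2300, so the laminar assumption holds.

V ≈ 0.0437 m/s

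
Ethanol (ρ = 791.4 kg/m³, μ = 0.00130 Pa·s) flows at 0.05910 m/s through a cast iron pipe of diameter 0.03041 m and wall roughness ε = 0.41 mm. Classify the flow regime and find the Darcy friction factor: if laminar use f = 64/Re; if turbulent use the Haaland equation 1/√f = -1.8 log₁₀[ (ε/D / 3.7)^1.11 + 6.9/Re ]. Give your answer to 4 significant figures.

Re = ρVD/μ = 791.4·0.0591·0.03041/0.0013 = 1094.
Re < 2300 → laminar, so f = 64/Re = 0.0585 (roughness is irrelevant in laminar flow).

f ≈ 0.05850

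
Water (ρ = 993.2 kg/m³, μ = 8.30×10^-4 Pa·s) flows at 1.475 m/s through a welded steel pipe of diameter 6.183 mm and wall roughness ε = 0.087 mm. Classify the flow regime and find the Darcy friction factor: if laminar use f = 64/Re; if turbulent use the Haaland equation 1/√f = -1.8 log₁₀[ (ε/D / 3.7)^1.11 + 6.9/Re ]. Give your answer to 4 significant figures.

Re = ρVD/μ = 993.2·1.475·0.006183/0.00083 = 1.091e+04.
Re > 4000 → turbulent. ε/D = 8.7e-05/0.006183 = 0.0141; Haaland: 1/√f = -1.8 log₁₀[0.00206 + 0.000632] = 4.626, so f = 0.04674.

f ≈ 0.04674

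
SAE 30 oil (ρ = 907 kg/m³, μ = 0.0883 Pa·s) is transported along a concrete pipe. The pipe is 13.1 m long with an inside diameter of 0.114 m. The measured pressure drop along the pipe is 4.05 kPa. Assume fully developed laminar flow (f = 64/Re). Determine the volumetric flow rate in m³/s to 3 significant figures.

Q ≈ 0.0145 m³/s

For laminar flow, f = 64/Re with Re = ρVD/μ, so Darcy-Weisbach reduces to ΔP = 32μLV/D². Solving for V: V = ΔP·D²/(32μL) = 4050·(0.114)²/(32·0.0883·13.1) = 1.422 m/s.
Check: Re = ρVD/μ = 907·1.422·0.114/0.0883 = 1665 < 2300, so the laminar assumption holds.
Q = V·A = 1.422·(π/4·0.114²) = 0.01451 m³/s = 0.0145 m³/s.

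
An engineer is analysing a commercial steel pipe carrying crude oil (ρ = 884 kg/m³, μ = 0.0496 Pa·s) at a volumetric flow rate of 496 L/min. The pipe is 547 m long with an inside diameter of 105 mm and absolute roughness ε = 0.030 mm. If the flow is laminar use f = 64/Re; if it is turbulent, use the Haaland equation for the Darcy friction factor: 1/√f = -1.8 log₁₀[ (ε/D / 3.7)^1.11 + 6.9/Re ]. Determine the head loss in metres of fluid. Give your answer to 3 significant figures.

Q = 496 L/min = 496/60000 = 0.008267 m³/s.
Cross-sectional area A = πD²/4 = π(0.105)²/4 = 0.008659 m²; mean velocity V = Q/A = 0.008267/0.008659 = 0.9547 m/s.
Reynolds number Re = ρVD/μ = 884 · 0.9547 · 0.105 / 0.0496 = 1787.
Re < 2300 → laminar flow, so f = 64/Re = 64/1787 = 0.03582 (the turbulent correlation is not needed).
Darcy-Weisbach: ΔP = f(L/D)(ρV²/2) = 0.03582·(547/0.105)·(884·0.9547²/2) = 0.03582·5210·402.9 = 7.518e+04 Pa.
Head loss h_f = ΔP/(ρg) = 7.518e+04/(884·9.81) = 8.67 m.

h_f ≈ 8.67 m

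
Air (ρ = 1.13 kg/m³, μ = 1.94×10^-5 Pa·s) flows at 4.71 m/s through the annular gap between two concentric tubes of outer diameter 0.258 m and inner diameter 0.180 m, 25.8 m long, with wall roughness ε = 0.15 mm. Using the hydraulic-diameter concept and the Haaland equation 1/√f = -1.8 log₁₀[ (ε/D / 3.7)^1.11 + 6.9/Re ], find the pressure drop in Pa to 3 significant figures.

Hydraulic diameter D_h = 4A/P = D_o - D_i = 0.258 - 0.18 = 0.078 m.
Re = ρVD_h/μ = 1.13·4.71·0.078/1.94e-05 = 2.14e+04.
ε/D_h = 0.00015/0.078 = 0.00192; Haaland gives 1/√f = -1.8 log₁₀[0.000226+0.000322] = 5.869, so f = 0.02903.
ΔP = f(L/D_h)(ρV²/2) = 0.02903·25.8/0.078·12.53 = 120.4 Pa.

ΔP ≈ 120 Pa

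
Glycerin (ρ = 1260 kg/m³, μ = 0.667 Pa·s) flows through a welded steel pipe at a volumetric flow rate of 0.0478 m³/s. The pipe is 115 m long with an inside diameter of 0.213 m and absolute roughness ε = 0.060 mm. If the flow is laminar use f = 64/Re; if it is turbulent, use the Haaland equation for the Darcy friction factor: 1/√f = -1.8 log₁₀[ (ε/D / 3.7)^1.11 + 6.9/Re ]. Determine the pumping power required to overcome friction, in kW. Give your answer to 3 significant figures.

P ≈ 3.47 kW

Cross-sectional area A = πD²/4 = π(0.213)²/4 = 0.03563 m²; mean velocity V = Q/A = 0.0478/0.03563 = 1.341 m/s.
Reynolds number Re = ρVD/μ = 1260 · 1.341 · 0.213 / 0.667 = 539.8.
Re < 2300 → laminar flow, so f = 64/Re = 64/539.8 = 0.1186 (the turbulent correlation is not needed).
Darcy-Weisbach: ΔP = f(L/D)(ρV²/2) = 0.1186·(115/0.213)·(1260·1.341²/2) = 0.1186·539.9·1134 = 7.258e+04 Pa.
Pumping power P = QΔP = 0.0478·7.258e+04 = 3469 W = 3.47 kW.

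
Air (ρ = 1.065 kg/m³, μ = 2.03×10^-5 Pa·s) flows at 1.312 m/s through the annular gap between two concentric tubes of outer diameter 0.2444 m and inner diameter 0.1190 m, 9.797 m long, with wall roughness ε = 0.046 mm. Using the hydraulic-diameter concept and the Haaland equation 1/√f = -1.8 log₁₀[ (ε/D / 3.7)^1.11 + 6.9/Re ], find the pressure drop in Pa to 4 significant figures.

Hydraulic diameter D_h = 4A/P = D_o - D_i = 0.2444 - 0.119 = 0.1254 m.
Re = ρVD_h/μ = 1.065·1.312·0.1254/2.03e-05 = 8631.
ε/D_h = 4.6e-05/0.1254 = 0.000367; Haaland gives 1/√f = -1.8 log₁₀[3.6e-05+0.000799] = 5.541, so f = 0.03257.
ΔP = f(L/D_h)(ρV²/2) = 0.03257·9.797/0.1254·0.9166 = 2.333 Pa.

ΔP ≈ 2.333 Pa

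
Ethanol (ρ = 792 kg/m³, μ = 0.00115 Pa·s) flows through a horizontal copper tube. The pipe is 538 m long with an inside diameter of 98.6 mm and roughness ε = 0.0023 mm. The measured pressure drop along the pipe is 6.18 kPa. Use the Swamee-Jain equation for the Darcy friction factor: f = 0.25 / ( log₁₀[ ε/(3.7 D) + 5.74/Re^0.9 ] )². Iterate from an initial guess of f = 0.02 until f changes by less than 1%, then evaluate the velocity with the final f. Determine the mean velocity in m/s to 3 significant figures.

V ≈ 0.338 m/s

Rearranging Darcy-Weisbach: V = √(2·ΔP·D/(f·L·ρ)). With ε/D = 2.3e-06/0.0986 = 2.33e-05, iterate starting from f = 0.02:
  f = 0.02 → V = √(2·6180·0.0986/(0.02·538·792)) = 0.3782 m/s; Re = ρVD/μ = 2.568e+04; f → 0.02433
  f = 0.02433 → V = 0.3428 m/s; Re = 2.328e+04; f → 0.02492
  f = 0.02492 → V = 0.3388 m/s; Re = 2.301e+04; f → 0.02499
Converged (Δf/f < 1%). With the final f = 0.02499: V = √(2·6180·0.0986/(0.02499·538·792)) = 0.3383 m/s.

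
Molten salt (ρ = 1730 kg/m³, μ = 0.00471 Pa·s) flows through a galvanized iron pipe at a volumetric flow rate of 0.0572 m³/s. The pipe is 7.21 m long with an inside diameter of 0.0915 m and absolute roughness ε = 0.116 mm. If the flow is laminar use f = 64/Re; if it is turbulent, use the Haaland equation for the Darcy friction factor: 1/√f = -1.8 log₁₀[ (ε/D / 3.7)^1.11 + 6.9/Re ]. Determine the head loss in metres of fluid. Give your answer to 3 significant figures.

Cross-sectional area A = πD²/4 = π(0.0915)²/4 = 0.006576 m²; mean velocity V = Q/A = 0.0572/0.006576 = 8.699 m/s.
Reynolds number Re = ρVD/μ = 1730 · 8.699 · 0.0915 / 0.00471 = 2.924e+05.
Re > 4000 → turbulent. Relative roughness ε/D = 0.000116/0.0915 = 0.00127. Haaland: 1/√f = -1.8 log₁₀[(0.00127/3.7)^1.11 + 6.9/2.924e+05] = -1.8 log₁₀[0.000142 + 2.36e-05] = 6.804, so f = 0.0216.
Darcy-Weisbach: ΔP = f(L/D)(ρV²/2) = 0.0216·(7.21/0.0915)·(1730·8.699²/2) = 0.0216·78.8·6.546e+04 = 1.114e+05 Pa.
Head loss h_f = ΔP/(ρg) = 1.114e+05/(1730·9.81) = 6.57 m.

h_f ≈ 6.57 m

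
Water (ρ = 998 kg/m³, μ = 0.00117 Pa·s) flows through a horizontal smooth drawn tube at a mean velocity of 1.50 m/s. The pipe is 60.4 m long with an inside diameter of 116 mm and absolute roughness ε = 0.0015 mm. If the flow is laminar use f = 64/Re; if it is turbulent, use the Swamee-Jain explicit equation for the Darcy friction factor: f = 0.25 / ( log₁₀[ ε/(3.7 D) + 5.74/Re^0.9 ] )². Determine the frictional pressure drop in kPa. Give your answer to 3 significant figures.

ΔP ≈ 9.69 kPa

Reynolds number Re = ρVD/μ = 998 · 1.5 · 0.116 / 0.00117 = 1.484e+05.
Re > 4000 → turbulent. Relative roughness ε/D = 1.5e-06/0.116 = 1.29e-05. Swamee-Jain: f = 0.25/(log₁₀[1.29e-05/3.7 + 5.74/1.484e+05^0.9])² = 0.25/(log₁₀[3.49e-06 + 0.000127])² = 0.25/(-3.884)² = 0.01658.
Darcy-Weisbach: ΔP = f(L/D)(ρV²/2) = 0.01658·(60.4/0.116)·(998·1.5²/2) = 0.01658·520.7·1123 = 9690 Pa.
ΔP = 9690 Pa = 9.69 kPa.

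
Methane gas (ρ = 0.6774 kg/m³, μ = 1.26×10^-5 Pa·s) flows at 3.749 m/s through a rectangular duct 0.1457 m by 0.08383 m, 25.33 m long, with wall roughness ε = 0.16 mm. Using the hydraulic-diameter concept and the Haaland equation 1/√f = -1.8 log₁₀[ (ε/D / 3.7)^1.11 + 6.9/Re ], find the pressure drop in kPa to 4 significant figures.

ΔP ≈ 0.03199 kPa

Hydraulic diameter D_h = 4A/P = 4·(0.1457·0.08383)/(2·(0.1457+0.08383)) = 0.04886/0.4591 = 0.1064 m.
Re = ρVD_h/μ = 0.6774·3.749·0.1064/1.26e-05 = 2.145e+04.
ε/D_h = 0.00016/0.1064 = 0.0015; Haaland gives 1/√f = -1.8 log₁₀[0.000172+0.000322] = 5.952, so f = 0.02823.
ΔP = f(L/D_h)(ρV²/2) = 0.02823·25.33/0.1064·4.76 = 31.99 Pa.
ΔP = 0.03199 kPa.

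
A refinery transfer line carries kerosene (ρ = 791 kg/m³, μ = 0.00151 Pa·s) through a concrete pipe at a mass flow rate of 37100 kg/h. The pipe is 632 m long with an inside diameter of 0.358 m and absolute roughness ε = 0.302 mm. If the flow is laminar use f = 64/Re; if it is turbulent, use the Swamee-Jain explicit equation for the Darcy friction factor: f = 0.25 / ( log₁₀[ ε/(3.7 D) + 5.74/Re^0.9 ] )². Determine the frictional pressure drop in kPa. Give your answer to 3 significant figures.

ΔP ≈ 0.313 kPa

ṁ = 37100 kg/h = 37100/3600 = 10.31 kg/s.
A = πD²/4 = π(0.358)²/4 = 0.1007 m²; mean velocity V = ṁ/(ρA) = 10.31/(791 · 0.1007) = 0.1294 m/s.
Reynolds number Re = ρVD/μ = 791 · 0.1294 · 0.358 / 0.00151 = 2.427e+04.
Re > 4000 → turbulent. Relative roughness ε/D = 0.000302/0.358 = 0.000844. Swamee-Jain: f = 0.25/(log₁₀[0.000844/3.7 + 5.74/2.427e+04^0.9])² = 0.25/(log₁₀[0.000228 + 0.000649])² = 0.25/(-3.057)² = 0.02675.
Darcy-Weisbach: ΔP = f(L/D)(ρV²/2) = 0.02675·(632/0.358)·(791·0.1294²/2) = 0.02675·1765·6.626 = 312.9 Pa.
ΔP = 312.9 Pa = 0.313 kPa.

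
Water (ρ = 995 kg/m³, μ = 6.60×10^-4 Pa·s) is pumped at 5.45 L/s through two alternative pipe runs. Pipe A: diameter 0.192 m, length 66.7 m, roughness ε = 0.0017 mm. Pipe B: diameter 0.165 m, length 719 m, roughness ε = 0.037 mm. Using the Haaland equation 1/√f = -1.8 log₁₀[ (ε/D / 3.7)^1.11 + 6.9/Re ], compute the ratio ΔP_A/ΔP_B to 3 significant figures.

ΔP_A/ΔP_B ≈ 0.0433

Pipe A: V = Q/A = 0.00545/0.02895 = 0.1882 m/s; Re = 5.449e+04; ε/D = 8.85e-06; Haaland → f = 0.02034; ΔP_A = f(L/D)(ρV²/2) = 124.6 Pa.
Pipe B: V = Q/A = 0.00545/0.02138 = 0.2549 m/s; Re = 6.34e+04; ε/D = 0.000224; Haaland → f = 0.02043; ΔP_B = f(L/D)(ρV²/2) = 2877 Pa.
ΔP_A/ΔP_B = 124.6/2877 = 0.0433.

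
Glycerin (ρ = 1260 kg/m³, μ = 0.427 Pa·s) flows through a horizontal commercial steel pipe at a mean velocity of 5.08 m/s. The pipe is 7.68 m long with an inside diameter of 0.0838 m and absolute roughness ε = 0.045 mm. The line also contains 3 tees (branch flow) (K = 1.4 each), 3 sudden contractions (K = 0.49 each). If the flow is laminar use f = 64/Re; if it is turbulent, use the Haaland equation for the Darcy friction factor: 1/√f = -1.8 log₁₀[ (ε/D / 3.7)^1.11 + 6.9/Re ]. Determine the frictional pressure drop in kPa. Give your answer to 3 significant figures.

ΔP ≈ 168 kPa

Reynolds number Re = ρVD/μ = 1260 · 5.08 · 0.0838 / 0.427 = 1256.
Re < 2300 → laminar flow, so f = 64/Re = 64/1256 = 0.05095 (the turbulent correlation is not needed).
Total minor-loss coefficient ΣK = 3·1.4 + 3·0.49 = 5.67.
ΔP = [f·L/D + ΣK]·(ρV²/2) = [0.05095·7.68/0.0838 + 5.67]·(1260·5.08²/2) = [4.669 + 5.67]·1.626e+04 = 1.681e+05 Pa.
ΔP = 1.681e+05 Pa = 168 kPa.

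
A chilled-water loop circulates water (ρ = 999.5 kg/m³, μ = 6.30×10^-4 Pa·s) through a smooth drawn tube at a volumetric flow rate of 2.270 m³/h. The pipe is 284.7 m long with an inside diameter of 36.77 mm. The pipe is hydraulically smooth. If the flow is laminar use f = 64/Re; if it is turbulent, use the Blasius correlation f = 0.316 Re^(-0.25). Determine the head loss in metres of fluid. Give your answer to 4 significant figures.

h_f ≈ 3.223 m

Q = 2.270 m³/h = 2.270/3600 = 0.0006306 m³/s.
Cross-sectional area A = πD²/4 = π(0.03677)²/4 = 0.001062 m²; mean velocity V = Q/A = 0.0006306/0.001062 = 0.5938 m/s.
Reynolds number Re = ρVD/μ = 999.5 · 0.5938 · 0.03677 / 0.00063 = 3.464e+04.
Re > 4000 → turbulent. Smooth-pipe (Blasius): f = 0.316 Re^(-0.25) = 0.316/(3.464e+04)^0.25 = 0.02316.
Darcy-Weisbach: ΔP = f(L/D)(ρV²/2) = 0.02316·(284.7/0.03677)·(999.5·0.5938²/2) = 0.02316·7743·176.2 = 3.16e+04 Pa.
Head loss h_f = ΔP/(ρg) = 3.16e+04/(999.5·9.81) = 3.223 m.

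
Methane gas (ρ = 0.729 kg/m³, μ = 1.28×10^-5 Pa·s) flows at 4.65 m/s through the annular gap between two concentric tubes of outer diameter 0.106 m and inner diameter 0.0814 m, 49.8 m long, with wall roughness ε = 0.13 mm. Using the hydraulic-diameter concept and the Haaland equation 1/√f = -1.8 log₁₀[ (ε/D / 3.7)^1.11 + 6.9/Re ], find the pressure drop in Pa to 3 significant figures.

ΔP ≈ 648 Pa

Hydraulic diameter D_h = 4A/P = D_o - D_i = 0.106 - 0.0814 = 0.0246 m.
Re = ρVD_h/μ = 0.729·4.65·0.0246/1.28e-05 = 6515.
ε/D_h = 0.00013/0.0246 = 0.00528; Haaland gives 1/√f = -1.8 log₁₀[0.000695+0.00106] = 4.961, so f = 0.04063.
ΔP = f(L/D_h)(ρV²/2) = 0.04063·49.8/0.0246·7.881 = 648.3 Pa.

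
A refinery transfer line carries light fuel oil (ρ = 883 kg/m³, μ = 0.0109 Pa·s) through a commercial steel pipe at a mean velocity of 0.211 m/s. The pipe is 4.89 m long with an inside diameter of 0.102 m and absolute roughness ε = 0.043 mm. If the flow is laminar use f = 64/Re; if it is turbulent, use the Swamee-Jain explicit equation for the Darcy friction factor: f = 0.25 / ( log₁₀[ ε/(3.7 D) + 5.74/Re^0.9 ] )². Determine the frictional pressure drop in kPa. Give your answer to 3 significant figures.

ΔP ≈ 0.0346 kPa

Reynolds number Re = ρVD/μ = 883 · 0.211 · 0.102 / 0.0109 = 1743.
Re < 2300 → laminar flow, so f = 64/Re = 64/1743 = 0.03671 (the turbulent correlation is not needed).
Darcy-Weisbach: ΔP = f(L/D)(ρV²/2) = 0.03671·(4.89/0.102)·(883·0.211²/2) = 0.03671·47.94·19.66 = 34.59 Pa.
ΔP = 34.59 Pa = 0.0346 kPa.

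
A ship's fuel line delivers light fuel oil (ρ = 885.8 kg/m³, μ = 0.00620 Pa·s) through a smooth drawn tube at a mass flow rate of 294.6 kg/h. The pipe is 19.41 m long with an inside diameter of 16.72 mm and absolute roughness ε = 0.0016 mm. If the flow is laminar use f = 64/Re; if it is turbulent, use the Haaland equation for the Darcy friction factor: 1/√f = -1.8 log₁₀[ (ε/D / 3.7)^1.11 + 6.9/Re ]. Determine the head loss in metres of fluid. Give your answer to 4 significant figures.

ṁ = 294.6 kg/h = 294.6/3600 = 0.08183 kg/s.
A = πD²/4 = π(0.01672)²/4 = 0.0002196 m²; mean velocity V = ṁ/(ρA) = 0.08183/(885.8 · 0.0002196) = 0.4208 m/s.
Reynolds number Re = ρVD/μ = 885.8 · 0.4208 · 0.01672 / 0.0062 = 1005.
Re < 2300 → laminar flow, so f = 64/Re = 64/1005 = 0.06367 (the turbulent correlation is not needed).
Darcy-Weisbach: ΔP = f(L/D)(ρV²/2) = 0.06367·(19.41/0.01672)·(885.8·0.4208²/2) = 0.06367·1161·78.41 = 5796 Pa.
Head loss h_f = ΔP/(ρg) = 5796/(885.8·9.81) = 0.6670 m.

h_f ≈ 0.6670 m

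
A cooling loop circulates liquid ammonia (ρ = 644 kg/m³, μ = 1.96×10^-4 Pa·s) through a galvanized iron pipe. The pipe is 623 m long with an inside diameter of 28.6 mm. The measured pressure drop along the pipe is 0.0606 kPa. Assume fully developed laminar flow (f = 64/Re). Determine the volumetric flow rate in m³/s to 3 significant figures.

Q ≈ 8.15×10^-6 m³/s

For laminar flow, f = 64/Re with Re = ρVD/μ, so Darcy-Weisbach reduces to ΔP = 32μLV/D². Solving for V: V = ΔP·D²/(32μL) = 60.6·(0.0286)²/(32·0.000196·623) = 0.01269 m/s.
Check: Re = ρVD/μ = 644·0.01269·0.0286/0.000196 = 1192 < 2300, so the laminar assumption holds.
Q = V·A = 0.01269·(π/4·0.0286²) = 8.15e-06 m³/s = 8.15×10^-6 m³/s.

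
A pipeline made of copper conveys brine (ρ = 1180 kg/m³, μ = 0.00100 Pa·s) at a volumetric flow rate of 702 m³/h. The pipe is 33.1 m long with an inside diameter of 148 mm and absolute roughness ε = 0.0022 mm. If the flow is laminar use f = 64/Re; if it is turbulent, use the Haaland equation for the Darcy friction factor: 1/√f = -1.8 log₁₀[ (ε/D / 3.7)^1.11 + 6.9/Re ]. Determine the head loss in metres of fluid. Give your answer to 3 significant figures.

h_f ≈ 15.8 m

Q = 702 m³/h = 702/3600 = 0.195 m³/s.
Cross-sectional area A = πD²/4 = π(0.148)²/4 = 0.0172 m²; mean velocity V = Q/A = 0.195/0.0172 = 11.33 m/s.
Reynolds number Re = ρVD/μ = 1180 · 11.33 · 0.148 / 0.001 = 1.98e+06.
Re > 4000 → turbulent. Relative roughness ε/D = 2.2e-06/0.148 = 1.49e-05. Haaland: 1/√f = -1.8 log₁₀[(1.49e-05/3.7)^1.11 + 6.9/1.98e+06] = -1.8 log₁₀[1.02e-06 + 3.49e-06] = 9.623, so f = 0.0108.
Darcy-Weisbach: ΔP = f(L/D)(ρV²/2) = 0.0108·(33.1/0.148)·(1180·11.33²/2) = 0.0108·223.6·7.58e+04 = 1.831e+05 Pa.
Head loss h_f = ΔP/(ρg) = 1.831e+05/(1180·9.81) = 15.8 m.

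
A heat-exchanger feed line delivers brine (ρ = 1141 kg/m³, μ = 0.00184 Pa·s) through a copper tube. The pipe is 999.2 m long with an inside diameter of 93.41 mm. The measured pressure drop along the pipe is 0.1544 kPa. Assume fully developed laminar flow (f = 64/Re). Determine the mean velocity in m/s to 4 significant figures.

V ≈ 0.02290 m/s

For laminar flow, f = 64/Re with Re = ρVD/μ, so Darcy-Weisbach reduces to ΔP = 32μLV/D². Solving for V: V = ΔP·D²/(32μL) = 154.4·(0.09341)²/(32·0.00184·999.2) = 0.0229 m/s.
Check: Re = ρVD/μ = 1141·0.0229·0.09341/0.00184 = 1326 < 2300, so the laminar assumption holds.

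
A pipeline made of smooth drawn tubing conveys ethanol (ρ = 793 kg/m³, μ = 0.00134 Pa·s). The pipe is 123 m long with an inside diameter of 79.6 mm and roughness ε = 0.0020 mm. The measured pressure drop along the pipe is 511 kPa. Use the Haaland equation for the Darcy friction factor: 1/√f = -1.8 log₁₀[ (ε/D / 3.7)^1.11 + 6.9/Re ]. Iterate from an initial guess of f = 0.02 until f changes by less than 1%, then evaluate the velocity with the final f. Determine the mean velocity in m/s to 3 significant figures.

Rearranging Darcy-Weisbach: V = √(2·ΔP·D/(f·L·ρ)). With ε/D = 2e-06/0.0796 = 2.51e-05, iterate starting from f = 0.02:
  f = 0.02 → V = √(2·5.11e+05·0.0796/(0.02·123·793)) = 6.458 m/s; Re = ρVD/μ = 3.042e+05; f → 0.01452
  f = 0.01452 → V = 7.579 m/s; Re = 3.57e+05; f → 0.01413
  f = 0.01413 → V = 7.684 m/s; Re = 3.62e+05; f → 0.01409
Converged (Δf/f < 1%). With the final f = 0.01409: V = √(2·5.11e+05·0.0796/(0.01409·123·793)) = 7.693 m/s.

V ≈ 7.69 m/s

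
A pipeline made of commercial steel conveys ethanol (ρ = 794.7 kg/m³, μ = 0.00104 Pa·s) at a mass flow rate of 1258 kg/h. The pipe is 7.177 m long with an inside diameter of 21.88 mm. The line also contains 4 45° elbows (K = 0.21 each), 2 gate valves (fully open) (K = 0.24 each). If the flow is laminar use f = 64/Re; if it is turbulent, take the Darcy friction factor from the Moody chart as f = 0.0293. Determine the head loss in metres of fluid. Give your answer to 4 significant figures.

h_f ≈ 0.7620 m

ṁ = 1258 kg/h = 1258/3600 = 0.3494 kg/s.
A = πD²/4 = π(0.02188)²/4 = 0.000376 m²; mean velocity V = ṁ/(ρA) = 0.3494/(794.7 · 0.000376) = 1.169 m/s.
Reynolds number Re = ρVD/μ = 794.7 · 1.169 · 0.02188 / 0.00104 = 1.955e+04.
Re > 4000 → turbulent; use the Moody-chart value f = 0.0293.
Total minor-loss coefficient ΣK = 4·0.21 + 2·0.24 = 1.32.
ΔP = [f·L/D + ΣK]·(ρV²/2) = [0.0293·7.177/0.02188 + 1.32]·(794.7·1.169²/2) = [9.611 + 1.32]·543.4 = 5940 Pa.
Head loss h_f = ΔP/(ρg) = 5940/(794.7·9.81) = 0.7620 m.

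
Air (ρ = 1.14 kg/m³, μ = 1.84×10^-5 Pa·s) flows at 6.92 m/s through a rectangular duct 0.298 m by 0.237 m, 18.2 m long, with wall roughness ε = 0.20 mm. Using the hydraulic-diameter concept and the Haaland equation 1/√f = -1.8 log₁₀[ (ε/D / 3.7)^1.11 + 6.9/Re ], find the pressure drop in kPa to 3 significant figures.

ΔP ≈ 0.0392 kPa

Hydraulic diameter D_h = 4A/P = 4·(0.298·0.237)/(2·(0.298+0.237)) = 0.2825/1.07 = 0.264 m.
Re = ρVD_h/μ = 1.14·6.92·0.264/1.84e-05 = 1.132e+05.
ε/D_h = 0.0002/0.264 = 0.000758; Haaland gives 1/√f = -1.8 log₁₀[8.04e-05+6.1e-05] = 6.929, so f = 0.02083.
ΔP = f(L/D_h)(ρV²/2) = 0.02083·18.2/0.264·27.3 = 39.19 Pa.
ΔP = 0.0392 kPa.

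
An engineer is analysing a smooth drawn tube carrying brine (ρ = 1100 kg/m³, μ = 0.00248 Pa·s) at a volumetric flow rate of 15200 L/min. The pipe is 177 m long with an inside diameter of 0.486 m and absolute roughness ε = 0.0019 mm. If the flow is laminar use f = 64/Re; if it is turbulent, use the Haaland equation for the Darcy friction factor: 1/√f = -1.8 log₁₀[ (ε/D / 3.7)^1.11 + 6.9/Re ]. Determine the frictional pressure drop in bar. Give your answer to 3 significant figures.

ΔP ≈ 0.0539 bar

Q = 15200 L/min = 15200/60000 = 0.2533 m³/s.
Cross-sectional area A = πD²/4 = π(0.486)²/4 = 0.1855 m²; mean velocity V = Q/A = 0.2533/0.1855 = 1.366 m/s.
Reynolds number Re = ρVD/μ = 1100 · 1.366 · 0.486 / 0.00248 = 2.944e+05.
Re > 4000 → turbulent. Relative roughness ε/D = 1.9e-06/0.486 = 3.91e-06. Haaland: 1/√f = -1.8 log₁₀[(3.91e-06/3.7)^1.11 + 6.9/2.944e+05] = -1.8 log₁₀[2.33e-07 + 2.34e-05] = 8.326, so f = 0.01442.
Darcy-Weisbach: ΔP = f(L/D)(ρV²/2) = 0.01442·(177/0.486)·(1100·1.366²/2) = 0.01442·364.2·1026 = 5388 Pa.
ΔP = 5388 Pa = 0.0539 bar.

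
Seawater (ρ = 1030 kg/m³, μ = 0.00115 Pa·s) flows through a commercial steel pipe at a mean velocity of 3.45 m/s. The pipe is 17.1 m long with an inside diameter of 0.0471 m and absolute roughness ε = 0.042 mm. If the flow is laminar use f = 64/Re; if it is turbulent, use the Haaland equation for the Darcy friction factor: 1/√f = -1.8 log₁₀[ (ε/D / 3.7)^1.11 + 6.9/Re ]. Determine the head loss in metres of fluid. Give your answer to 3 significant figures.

h_f ≈ 4.60 m

Reynolds number Re = ρVD/μ = 1030 · 3.45 · 0.0471 / 0.00115 = 1.455e+05.
Re > 4000 → turbulent. Relative roughness ε/D = 4.2e-05/0.0471 = 0.000892. Haaland: 1/√f = -1.8 log₁₀[(0.000892/3.7)^1.11 + 6.9/1.455e+05] = -1.8 log₁₀[9.64e-05 + 4.74e-05] = 6.916, so f = 0.02091.
Darcy-Weisbach: ΔP = f(L/D)(ρV²/2) = 0.02091·(17.1/0.0471)·(1030·3.45²/2) = 0.02091·363.1·6130 = 4.653e+04 Pa.
Head loss h_f = ΔP/(ρg) = 4.653e+04/(1030·9.81) = 4.60 m.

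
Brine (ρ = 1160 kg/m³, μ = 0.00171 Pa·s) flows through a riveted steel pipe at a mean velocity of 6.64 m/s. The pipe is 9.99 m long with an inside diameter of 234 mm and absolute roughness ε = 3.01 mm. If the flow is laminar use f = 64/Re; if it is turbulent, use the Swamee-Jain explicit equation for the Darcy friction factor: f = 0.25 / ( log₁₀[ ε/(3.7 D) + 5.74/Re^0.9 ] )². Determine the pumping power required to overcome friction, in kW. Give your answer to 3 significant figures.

P ≈ 12.9 kW

Reynolds number Re = ρVD/μ = 1160 · 6.64 · 0.234 / 0.00171 = 1.054e+06.
Re > 4000 → turbulent. Relative roughness ε/D = 0.00301/0.234 = 0.0129. Swamee-Jain: f = 0.25/(log₁₀[0.0129/3.7 + 5.74/1.054e+06^0.9])² = 0.25/(log₁₀[0.00348 + 2.18e-05])² = 0.25/(-2.456)² = 0.04144.
Darcy-Weisbach: ΔP = f(L/D)(ρV²/2) = 0.04144·(9.99/0.234)·(1160·6.64²/2) = 0.04144·42.69·2.557e+04 = 4.524e+04 Pa.
Q = V·A = 6.64·0.04301 = 0.2856 m³/s.
Pumping power P = QΔP = 0.2856·4.524e+04 = 12920 W = 12.9 kW.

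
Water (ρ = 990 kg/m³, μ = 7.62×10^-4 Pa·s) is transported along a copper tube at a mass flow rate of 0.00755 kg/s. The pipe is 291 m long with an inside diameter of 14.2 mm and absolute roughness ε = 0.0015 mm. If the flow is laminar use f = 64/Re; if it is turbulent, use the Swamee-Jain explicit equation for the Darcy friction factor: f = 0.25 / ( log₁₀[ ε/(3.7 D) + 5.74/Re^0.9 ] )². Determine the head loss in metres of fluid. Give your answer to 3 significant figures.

A = πD²/4 = π(0.0142)²/4 = 0.0001584 m²; mean velocity V = ṁ/(ρA) = 0.00755/(990 · 0.0001584) = 0.04816 m/s.
Reynolds number Re = ρVD/μ = 990 · 0.04816 · 0.0142 / 0.000762 = 888.4.
Re < 2300 → laminar flow, so f = 64/Re = 64/888.4 = 0.07204 (the turbulent correlation is not needed).
Darcy-Weisbach: ΔP = f(L/D)(ρV²/2) = 0.07204·(291/0.0142)·(990·0.04816²/2) = 0.07204·2.049e+04·1.148 = 1695 Pa.
Head loss h_f = ΔP/(ρg) = 1695/(990·9.81) = 0.174 m.

h_f ≈ 0.174 m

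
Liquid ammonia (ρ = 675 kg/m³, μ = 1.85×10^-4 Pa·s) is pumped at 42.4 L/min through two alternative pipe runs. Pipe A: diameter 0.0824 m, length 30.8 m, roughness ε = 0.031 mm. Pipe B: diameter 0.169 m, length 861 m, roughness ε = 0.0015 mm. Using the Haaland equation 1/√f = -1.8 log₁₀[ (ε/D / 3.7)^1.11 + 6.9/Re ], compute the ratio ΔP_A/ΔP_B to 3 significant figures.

ΔP_A/ΔP_B ≈ 1.14

Pipe A: V = Q/A = 0.0007067/0.005333 = 0.1325 m/s; Re = 3.984e+04; ε/D = 0.000376; Haaland → f = 0.02282; ΔP_A = f(L/D)(ρV²/2) = 50.56 Pa.
Pipe B: V = Q/A = 0.0007067/0.02243 = 0.0315 m/s; Re = 1.943e+04; ε/D = 8.88e-06; Haaland → f = 0.02595; ΔP_B = f(L/D)(ρV²/2) = 44.28 Pa.
ΔP_A/ΔP_B = 50.56/44.28 = 1.14.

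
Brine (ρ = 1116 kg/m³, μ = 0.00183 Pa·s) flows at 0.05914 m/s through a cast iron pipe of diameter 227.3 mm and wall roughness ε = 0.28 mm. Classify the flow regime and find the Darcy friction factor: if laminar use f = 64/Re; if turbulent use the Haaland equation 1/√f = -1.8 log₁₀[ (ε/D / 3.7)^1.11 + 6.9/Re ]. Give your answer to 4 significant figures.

Re = ρVD/μ = 1116·0.05914·0.2273/0.00183 = 8198.
Re > 4000 → turbulent. ε/D = 0.00028/0.2273 = 0.00123; Haaland: 1/√f = -1.8 log₁₀[0.000138 + 0.000842] = 5.416, so f = 0.03409.

f ≈ 0.03409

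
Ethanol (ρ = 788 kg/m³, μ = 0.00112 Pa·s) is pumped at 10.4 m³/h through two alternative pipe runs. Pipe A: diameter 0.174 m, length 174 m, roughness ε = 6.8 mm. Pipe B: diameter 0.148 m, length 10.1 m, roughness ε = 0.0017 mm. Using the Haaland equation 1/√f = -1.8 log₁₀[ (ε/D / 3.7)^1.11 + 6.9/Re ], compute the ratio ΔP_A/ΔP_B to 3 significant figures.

ΔP_A/ΔP_B ≈ 19.0

Pipe A: V = Q/A = 0.002889/0.02378 = 0.1215 m/s; Re = 1.487e+04; ε/D = 0.0391; Haaland → f = 0.06595; ΔP_A = f(L/D)(ρV²/2) = 383.6 Pa.
Pipe B: V = Q/A = 0.002889/0.0172 = 0.1679 m/s; Re = 1.749e+04; ε/D = 1.15e-05; Haaland → f = 0.02665; ΔP_B = f(L/D)(ρV²/2) = 20.21 Pa.
ΔP_A/ΔP_B = 383.6/20.21 = 19.0.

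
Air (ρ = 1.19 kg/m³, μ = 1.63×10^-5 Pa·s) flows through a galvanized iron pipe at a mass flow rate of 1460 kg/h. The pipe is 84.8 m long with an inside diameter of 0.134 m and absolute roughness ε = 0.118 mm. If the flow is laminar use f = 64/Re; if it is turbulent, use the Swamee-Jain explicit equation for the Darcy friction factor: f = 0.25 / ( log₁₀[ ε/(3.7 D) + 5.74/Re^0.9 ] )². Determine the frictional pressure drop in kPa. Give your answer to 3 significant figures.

ṁ = 1460 kg/h = 1460/3600 = 0.4056 kg/s.
A = πD²/4 = π(0.134)²/4 = 0.0141 m²; mean velocity V = ṁ/(ρA) = 0.4056/(1.19 · 0.0141) = 24.17 m/s.
Reynolds number Re = ρVD/μ = 1.19 · 24.17 · 0.134 / 1.63e-05 = 2.364e+05.
Re > 4000 → turbulent. Relative roughness ε/D = 0.000118/0.134 = 0.000881. Swamee-Jain: f = 0.25/(log₁₀[0.000881/3.7 + 5.74/2.364e+05^0.9])² = 0.25/(log₁₀[0.000238 + 8.37e-05])² = 0.25/(-3.493)² = 0.02049.
Darcy-Weisbach: ΔP = f(L/D)(ρV²/2) = 0.02049·(84.8/0.134)·(1.19·24.17²/2) = 0.02049·632.8·347.5 = 4507 Pa.
ΔP = 4507 Pa = 4.51 kPa.

ΔP ≈ 4.51 kPa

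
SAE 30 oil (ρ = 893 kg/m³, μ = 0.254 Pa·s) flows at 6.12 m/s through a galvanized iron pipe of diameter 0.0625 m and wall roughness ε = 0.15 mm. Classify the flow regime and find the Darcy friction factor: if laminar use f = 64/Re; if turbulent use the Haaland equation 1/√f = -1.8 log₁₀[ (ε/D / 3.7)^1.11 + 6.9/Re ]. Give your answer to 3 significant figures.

Re = ρVD/μ = 893·6.12·0.0625/0.254 = 1345.
Re < 2300 → laminar, so f = 64/Re = 0.04759 (roughness is irrelevant in laminar flow).

f ≈ 0.0476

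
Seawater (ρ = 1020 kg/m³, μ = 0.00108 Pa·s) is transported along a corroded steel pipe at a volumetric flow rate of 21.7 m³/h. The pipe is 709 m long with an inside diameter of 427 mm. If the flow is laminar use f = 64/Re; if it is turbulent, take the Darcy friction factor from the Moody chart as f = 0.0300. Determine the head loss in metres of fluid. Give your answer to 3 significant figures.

Q = 21.7 m³/h = 21.7/3600 = 0.006028 m³/s.
Cross-sectional area A = πD²/4 = π(0.427)²/4 = 0.1432 m²; mean velocity V = Q/A = 0.006028/0.1432 = 0.04209 m/s.
Reynolds number Re = ρVD/μ = 1020 · 0.04209 · 0.427 / 0.00108 = 1.698e+04.
Re > 4000 → turbulent; use the Moody-chart value f = 0.0300.
Darcy-Weisbach: ΔP = f(L/D)(ρV²/2) = 0.03·(709/0.427)·(1020·0.04209²/2) = 0.03·1660·0.9036 = 45.01 Pa.
Head loss h_f = ΔP/(ρg) = 45.01/(1020·9.81) = 0.00450 m.

h_f ≈ 0.00450 m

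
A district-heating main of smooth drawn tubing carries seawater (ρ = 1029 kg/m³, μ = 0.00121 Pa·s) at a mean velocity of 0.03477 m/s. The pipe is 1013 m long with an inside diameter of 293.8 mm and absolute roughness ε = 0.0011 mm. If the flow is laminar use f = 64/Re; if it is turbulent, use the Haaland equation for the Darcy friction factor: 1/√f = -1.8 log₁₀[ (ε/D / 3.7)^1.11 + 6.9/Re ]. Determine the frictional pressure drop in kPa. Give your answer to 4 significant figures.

ΔP ≈ 0.06888 kPa

Reynolds number Re = ρVD/μ = 1029 · 0.03477 · 0.2938 / 0.00121 = 8687.
Re > 4000 → turbulent. Relative roughness ε/D = 1.1e-06/0.2938 = 3.74e-06. Haaland: 1/√f = -1.8 log₁₀[(3.74e-06/3.7)^1.11 + 6.9/8687] = -1.8 log₁₀[2.22e-07 + 0.000794] = 5.58, so f = 0.03212.
Darcy-Weisbach: ΔP = f(L/D)(ρV²/2) = 0.03212·(1013/0.2938)·(1029·0.03477²/2) = 0.03212·3448·0.622 = 68.88 Pa.
ΔP = 68.88 Pa = 0.06888 kPa.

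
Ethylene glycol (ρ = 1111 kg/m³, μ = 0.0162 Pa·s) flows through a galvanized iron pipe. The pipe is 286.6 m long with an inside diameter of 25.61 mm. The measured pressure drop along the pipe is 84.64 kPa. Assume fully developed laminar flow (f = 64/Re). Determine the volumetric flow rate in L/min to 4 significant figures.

Q ≈ 11.55 L/min

For laminar flow, f = 64/Re with Re = ρVD/μ, so Darcy-Weisbach reduces to ΔP = 32μLV/D². Solving for V: V = ΔP·D²/(32μL) = 8.464e+04·(0.02561)²/(32·0.0162·286.6) = 0.3736 m/s.
Check: Re = ρVD/μ = 1111·0.3736·0.02561/0.0162 = 656.2 < 2300, so the laminar assumption holds.
Q = V·A = 0.3736·(π/4·0.02561²) = 0.0001925 m³/s = 11.55 L/min.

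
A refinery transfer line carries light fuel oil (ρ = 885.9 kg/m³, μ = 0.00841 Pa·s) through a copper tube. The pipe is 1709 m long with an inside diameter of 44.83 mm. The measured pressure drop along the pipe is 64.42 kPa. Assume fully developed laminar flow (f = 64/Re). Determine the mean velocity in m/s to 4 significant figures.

V ≈ 0.2815 m/s

For laminar flow, f = 64/Re with Re = ρVD/μ, so Darcy-Weisbach reduces to ΔP = 32μLV/D². Solving for V: V = ΔP·D²/(32μL) = 6.442e+04·(0.04483)²/(32·0.00841·1709) = 0.2815 m/s.
Check: Re = ρVD/μ = 885.9·0.2815·0.04483/0.00841 = 1329 < 2300, so the laminar assumption holds.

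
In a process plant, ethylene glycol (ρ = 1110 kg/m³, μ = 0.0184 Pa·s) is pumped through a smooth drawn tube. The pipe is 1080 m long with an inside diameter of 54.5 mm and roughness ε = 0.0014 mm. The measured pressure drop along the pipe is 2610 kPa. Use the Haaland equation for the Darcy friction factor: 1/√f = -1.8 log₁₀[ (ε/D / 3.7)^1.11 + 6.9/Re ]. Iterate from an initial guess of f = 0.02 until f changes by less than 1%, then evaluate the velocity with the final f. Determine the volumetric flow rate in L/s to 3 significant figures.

Rearranging Darcy-Weisbach: V = √(2·ΔP·D/(f·L·ρ)). With ε/D = 1.4e-06/0.0545 = 2.57e-05, iterate starting from f = 0.02:
  f = 0.02 → V = √(2·2.61e+06·0.0545/(0.02·1080·1110)) = 3.445 m/s; Re = ρVD/μ = 1.133e+04; f → 0.02988
  f = 0.02988 → V = 2.818 m/s; Re = 9265; f → 0.03157
  f = 0.03157 → V = 2.742 m/s; Re = 9015; f → 0.03181
Converged (Δf/f < 1%). With the final f = 0.03181: V = √(2·2.61e+06·0.0545/(0.03181·1080·1110)) = 2.731 m/s.
Q = V·A = 2.731·(π/4·0.0545²) = 0.006372 m³/s = 6.37 L/s.

Q ≈ 6.37 L/s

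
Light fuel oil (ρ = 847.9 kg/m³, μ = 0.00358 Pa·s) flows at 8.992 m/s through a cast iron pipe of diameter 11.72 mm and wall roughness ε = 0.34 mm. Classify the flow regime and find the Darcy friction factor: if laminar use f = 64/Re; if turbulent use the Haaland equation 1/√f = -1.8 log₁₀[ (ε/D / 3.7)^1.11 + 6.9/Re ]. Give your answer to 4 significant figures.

f ≈ 0.05774

Re = ρVD/μ = 847.9·8.992·0.01172/0.00358 = 2.496e+04.
Re > 4000 → turbulent. ε/D = 0.00034/0.01172 = 0.029; Haaland: 1/√f = -1.8 log₁₀[0.0046 + 0.000276] = 4.161, so f = 0.05774.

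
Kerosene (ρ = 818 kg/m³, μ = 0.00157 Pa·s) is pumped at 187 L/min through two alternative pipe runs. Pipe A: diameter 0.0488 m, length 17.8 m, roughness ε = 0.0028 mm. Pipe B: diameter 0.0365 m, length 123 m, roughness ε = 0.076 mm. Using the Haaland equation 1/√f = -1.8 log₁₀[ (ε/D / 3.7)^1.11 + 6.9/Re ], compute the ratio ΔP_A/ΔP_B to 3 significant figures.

Pipe A: V = Q/A = 0.003117/0.00187 = 1.666 m/s; Re = 4.237e+04; ε/D = 5.74e-05; Haaland → f = 0.02165; ΔP_A = f(L/D)(ρV²/2) = 8966 Pa.
Pipe B: V = Q/A = 0.003117/0.001046 = 2.979 m/s; Re = 5.664e+04; ε/D = 0.00208; Haaland → f = 0.02619; ΔP_B = f(L/D)(ρV²/2) = 3.202e+05 Pa.
ΔP_A/ΔP_B = 8966/3.202e+05 = 0.0280.

ΔP_A/ΔP_B ≈ 0.0280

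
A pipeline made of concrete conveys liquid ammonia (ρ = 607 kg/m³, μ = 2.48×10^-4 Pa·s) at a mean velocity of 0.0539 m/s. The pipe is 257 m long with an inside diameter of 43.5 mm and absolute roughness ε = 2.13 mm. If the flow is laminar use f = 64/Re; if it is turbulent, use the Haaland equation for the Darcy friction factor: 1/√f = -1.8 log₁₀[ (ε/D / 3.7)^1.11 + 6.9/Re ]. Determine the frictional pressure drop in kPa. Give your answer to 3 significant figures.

Reynolds number Re = ρVD/μ = 607 · 0.0539 · 0.0435 / 0.000248 = 5739.
Re > 4000 → turbulent. Relative roughness ε/D = 0.00213/0.0435 = 0.049. Haaland: 1/√f = -1.8 log₁₀[(0.049/3.7)^1.11 + 6.9/5739] = -1.8 log₁₀[0.00822 + 0.0012] = 3.646, so f = 0.07522.
Darcy-Weisbach: ΔP = f(L/D)(ρV²/2) = 0.07522·(257/0.0435)·(607·0.0539²/2) = 0.07522·5908·0.8817 = 391.8 Pa.
ΔP = 391.8 Pa = 0.392 kPa.

ΔP ≈ 0.392 kPa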